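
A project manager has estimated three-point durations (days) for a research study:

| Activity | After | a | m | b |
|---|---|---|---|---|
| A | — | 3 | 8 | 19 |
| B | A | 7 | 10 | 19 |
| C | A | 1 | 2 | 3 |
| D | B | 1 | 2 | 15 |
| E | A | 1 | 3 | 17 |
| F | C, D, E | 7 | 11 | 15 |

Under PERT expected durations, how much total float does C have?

te_A = (3 + 4·8 + 19)/6 = 54/6 = 9
te_B = (7 + 4·10 + 19)/6 = 66/6 = 11
te_C = (1 + 4·2 + 3)/6 = 12/6 = 2
te_D = (1 + 4·2 + 15)/6 = 24/6 = 4
te_E = (1 + 4·3 + 17)/6 = 30/6 = 5
te_F = (7 + 4·11 + 15)/6 = 66/6 = 11

Forward pass:
ES_A = 0; EF_A = 9
ES_B = 9; EF_B = 9+11 = 20
ES_C = 9; EF_C = 9+2 = 11
ES_D = 20; EF_D = 20+4 = 24
ES_E = 9; EF_E = 9+5 = 14
ES_F = max(EF_C=11, EF_D=24, EF_E=14) = 24; EF_F = 24+11 = 35
Expected project duration μ = 35 days. Critical path: A → B → D → F.

Backward pass:
LF_F = 35; LS_F = 35−11 = 24
LF_E = LS_F = 24; LS_E = 24−5 = 19
LF_D = LS_F = 24; LS_D = 24−4 = 20
LF_C = LS_F = 24; LS_C = 24−2 = 22
LF_B = LS_D = 20; LS_B = 20−11 = 9
LF_A = min(LS_B=9, LS_C=22, LS_E=19) = 9; LS_A = 9−9 = 0
Slack_C = LS_C − ES_C = 22 − 9 = 13

13 days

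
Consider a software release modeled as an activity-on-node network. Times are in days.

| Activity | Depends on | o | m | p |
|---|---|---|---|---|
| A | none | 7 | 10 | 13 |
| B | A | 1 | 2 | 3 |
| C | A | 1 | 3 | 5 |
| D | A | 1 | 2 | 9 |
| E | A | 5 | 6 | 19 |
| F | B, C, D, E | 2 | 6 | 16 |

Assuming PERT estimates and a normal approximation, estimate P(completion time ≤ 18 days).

te_A = (7 + 4·10 + 13)/6 = 60/6 = 10; σ²_A = ((13−7)/6)² = 1.000
te_B = (1 + 4·2 + 3)/6 = 12/6 = 2; σ²_B = ((3−1)/6)² = 0.111
te_C = (1 + 4·3 + 5)/6 = 18/6 = 3; σ²_C = ((5−1)/6)² = 0.444
te_D = (1 + 4·2 + 9)/6 = 18/6 = 3; σ²_D = ((9−1)/6)² = 1.778
te_E = (5 + 4·6 + 19)/6 = 48/6 = 8; σ²_E = ((19−5)/6)² = 5.444
te_F = (2 + 4·6 + 16)/6 = 42/6 = 7; σ²_F = ((16−2)/6)² = 5.444

Forward pass:
ES_A = 0; EF_A = 10
ES_B = 10; EF_B = 10+2 = 12
ES_C = 10; EF_C = 10+3 = 13
ES_D = 10; EF_D = 10+3 = 13
ES_E = 10; EF_E = 10+8 = 18
ES_F = max(EF_B=12, EF_C=13, EF_D=13, EF_E=18) = 18; EF_F = 18+7 = 25
Expected project duration μ = 25 days. Critical path: A → E → F.

Variance along critical path = 1.000 + 5.444 + 5.444 = 11.889; σ = √11.889 = 3.448 days.
Z = (18 − 25) / 3.448 = -2.030
P(T ≤ 18) = Φ(-2.030) ≈ 0.021

0.021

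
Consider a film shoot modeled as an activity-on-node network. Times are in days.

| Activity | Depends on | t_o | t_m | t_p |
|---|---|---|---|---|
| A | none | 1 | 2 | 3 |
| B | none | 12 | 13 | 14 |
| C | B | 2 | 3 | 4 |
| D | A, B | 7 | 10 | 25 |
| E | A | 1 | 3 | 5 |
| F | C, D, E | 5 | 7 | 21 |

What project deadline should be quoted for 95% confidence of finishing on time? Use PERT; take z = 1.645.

40.6 days

te_A = (1 + 4·2 + 3)/6 = 12/6 = 2; σ²_A = ((3−1)/6)² = 0.111
te_B = (12 + 4·13 + 14)/6 = 78/6 = 13; σ²_B = ((14−12)/6)² = 0.111
te_C = (2 + 4·3 + 4)/6 = 18/6 = 3; σ²_C = ((4−2)/6)² = 0.111
te_D = (7 + 4·10 + 25)/6 = 72/6 = 12; σ²_D = ((25−7)/6)² = 9.000
te_E = (1 + 4·3 + 5)/6 = 18/6 = 3; σ²_E = ((5−1)/6)² = 0.444
te_F = (5 + 4·7 + 21)/6 = 54/6 = 9; σ²_F = ((21−5)/6)² = 7.111

Forward pass:
ES_A = 0; EF_A = 2
ES_B = 0; EF_B = 13
ES_C = 13; EF_C = 13+3 = 16
ES_D = max(EF_A=2, EF_B=13) = 13; EF_D = 13+12 = 25
ES_E = 2; EF_E = 2+3 = 5
ES_F = max(EF_C=16, EF_D=25, EF_E=5) = 25; EF_F = 25+9 = 34
Expected project duration μ = 34 days. Critical path: B → D → F.

Variance along critical path = 0.111 + 9.000 + 7.111 = 16.222; σ = 4.028 days.
D = μ + z·σ = 34 + 1.645·4.028 = 40.6 days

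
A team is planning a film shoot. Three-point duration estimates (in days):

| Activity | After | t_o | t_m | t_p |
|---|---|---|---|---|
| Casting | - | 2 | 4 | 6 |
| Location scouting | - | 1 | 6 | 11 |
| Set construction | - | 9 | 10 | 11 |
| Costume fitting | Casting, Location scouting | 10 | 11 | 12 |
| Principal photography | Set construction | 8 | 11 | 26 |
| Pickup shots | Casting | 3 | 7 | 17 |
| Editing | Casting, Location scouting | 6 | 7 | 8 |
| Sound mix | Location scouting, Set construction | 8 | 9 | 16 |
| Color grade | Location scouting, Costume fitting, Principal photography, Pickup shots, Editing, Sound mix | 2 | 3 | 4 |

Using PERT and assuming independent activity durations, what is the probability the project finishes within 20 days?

0.024

te_Casting = (2 + 4·4 + 6)/6 = 24/6 = 4; σ²_Casting = ((6−2)/6)² = 0.444
te_Location scouting = (1 + 4·6 + 11)/6 = 36/6 = 6; σ²_Location scouting = ((11−1)/6)² = 2.778
te_Set construction = (9 + 4·10 + 11)/6 = 60/6 = 10; σ²_Set construction = ((11−9)/6)² = 0.111
te_Costume fitting = (10 + 4·11 + 12)/6 = 66/6 = 11; σ²_Costume fitting = ((12−10)/6)² = 0.111
te_Principal photography = (8 + 4·11 + 26)/6 = 78/6 = 13; σ²_Principal photography = ((26−8)/6)² = 9.000
te_Pickup shots = (3 + 4·7 + 17)/6 = 48/6 = 8; σ²_Pickup shots = ((17−3)/6)² = 5.444
te_Editing = (6 + 4·7 + 8)/6 = 42/6 = 7; σ²_Editing = ((8−6)/6)² = 0.111
te_Sound mix = (8 + 4·9 + 16)/6 = 60/6 = 10; σ²_Sound mix = ((16−8)/6)² = 1.778
te_Color grade = (2 + 4·3 + 4)/6 = 18/6 = 3; σ²_Color grade = ((4−2)/6)² = 0.111

Forward pass:
ES_Casting = 0; EF_Casting = 4
ES_Location scouting = 0; EF_Location scouting = 6
ES_Set construction = 0; EF_Set construction = 10
ES_Costume fitting = max(EF_Casting=4, EF_Location scouting=6) = 6; EF_Costume fitting = 6+11 = 17
ES_Principal photography = 10; EF_Principal photography = 10+13 = 23
ES_Pickup shots = 4; EF_Pickup shots = 4+8 = 12
ES_Editing = max(EF_Casting=4, EF_Location scouting=6) = 6; EF_Editing = 6+7 = 13
ES_Sound mix = max(EF_Location scouting=6, EF_Set construction=10) = 10; EF_Sound mix = 10+10 = 20
ES_Color grade = max(EF_Location scouting=6, EF_Costume fitting=17, EF_Principal photography=23, EF_Pickup shots=12, EF_Editing=13, EF_Sound mix=20) = 23; EF_Color grade = 23+3 = 26
Expected project duration μ = 26 days. Critical path: Set construction → Principal photography → Color grade.

Variance along critical path = 0.111 + 9.000 + 0.111 = 9.222; σ = √9.222 = 3.037 days.
Z = (20 − 26) / 3.037 = -1.976
P(T ≤ 20) = Φ(-1.976) ≈ 0.024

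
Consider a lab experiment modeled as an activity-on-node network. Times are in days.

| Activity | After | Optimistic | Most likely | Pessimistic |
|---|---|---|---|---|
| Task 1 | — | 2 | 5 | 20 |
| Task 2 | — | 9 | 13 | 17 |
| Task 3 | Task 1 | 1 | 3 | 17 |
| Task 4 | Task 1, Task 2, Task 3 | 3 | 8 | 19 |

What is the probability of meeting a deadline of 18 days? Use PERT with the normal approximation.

te_Task 1 = (2 + 4·5 + 20)/6 = 42/6 = 7; σ²_Task 1 = ((20−2)/6)² = 9.000
te_Task 2 = (9 + 4·13 + 17)/6 = 78/6 = 13; σ²_Task 2 = ((17−9)/6)² = 1.778
te_Task 3 = (1 + 4·3 + 17)/6 = 30/6 = 5; σ²_Task 3 = ((17−1)/6)² = 7.111
te_Task 4 = (3 + 4·8 + 19)/6 = 54/6 = 9; σ²_Task 4 = ((19−3)/6)² = 7.111

Forward pass:
ES_Task 1 = 0; EF_Task 1 = 7
ES_Task 2 = 0; EF_Task 2 = 13
ES_Task 3 = 7; EF_Task 3 = 7+5 = 12
ES_Task 4 = max(EF_Task 1=7, EF_Task 2=13, EF_Task 3=12) = 13; EF_Task 4 = 13+9 = 22
Expected project duration μ = 22 days. Critical path: Task 2 → Task 4.

Variance along critical path = 1.778 + 7.111 = 8.889; σ = √8.889 = 2.981 days.
Z = (18 − 22) / 2.981 = -1.342
P(T ≤ 18) = Φ(-1.342) ≈ 0.090

0.090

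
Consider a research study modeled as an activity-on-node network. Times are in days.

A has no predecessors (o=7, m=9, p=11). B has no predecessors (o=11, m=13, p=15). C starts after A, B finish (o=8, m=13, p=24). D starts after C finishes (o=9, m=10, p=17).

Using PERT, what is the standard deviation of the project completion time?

te_A = (7 + 4·9 + 11)/6 = 54/6 = 9; σ²_A = ((11−7)/6)² = 0.444
te_B = (11 + 4·13 + 15)/6 = 78/6 = 13; σ²_B = ((15−11)/6)² = 0.444
te_C = (8 + 4·13 + 24)/6 = 84/6 = 14; σ²_C = ((24−8)/6)² = 7.111
te_D = (9 + 4·10 + 17)/6 = 66/6 = 11; σ²_D = ((17−9)/6)² = 1.778

Forward pass:
ES_A = 0; EF_A = 9
ES_B = 0; EF_B = 13
ES_C = max(EF_A=9, EF_B=13) = 13; EF_C = 13+14 = 27
ES_D = 27; EF_D = 27+11 = 38
Expected project duration μ = 38 days. Critical path: B → C → D.

Variance along critical path = 0.444 + 7.111 + 1.778 = 9.333
σ = √9.333 = 3.055 days

3.06 days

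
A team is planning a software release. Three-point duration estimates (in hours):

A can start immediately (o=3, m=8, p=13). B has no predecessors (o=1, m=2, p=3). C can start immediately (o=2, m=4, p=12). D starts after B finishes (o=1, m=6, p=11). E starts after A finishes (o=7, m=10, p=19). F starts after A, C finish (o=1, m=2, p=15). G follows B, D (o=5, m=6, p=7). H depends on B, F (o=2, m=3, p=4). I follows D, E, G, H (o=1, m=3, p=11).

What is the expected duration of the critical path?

te_A = (3 + 4·8 + 13)/6 = 48/6 = 8
te_B = (1 + 4·2 + 3)/6 = 12/6 = 2
te_C = (2 + 4·4 + 12)/6 = 30/6 = 5
te_D = (1 + 4·6 + 11)/6 = 36/6 = 6
te_E = (7 + 4·10 + 19)/6 = 66/6 = 11
te_F = (1 + 4·2 + 15)/6 = 24/6 = 4
te_G = (5 + 4·6 + 7)/6 = 36/6 = 6
te_H = (2 + 4·3 + 4)/6 = 18/6 = 3
te_I = (1 + 4·3 + 11)/6 = 24/6 = 4

Forward pass:
ES_A = 0; EF_A = 8
ES_B = 0; EF_B = 2
ES_C = 0; EF_C = 5
ES_D = 2; EF_D = 2+6 = 8
ES_E = 8; EF_E = 8+11 = 19
ES_F = max(EF_A=8, EF_C=5) = 8; EF_F = 8+4 = 12
ES_G = max(EF_B=2, EF_D=8) = 8; EF_G = 8+6 = 14
ES_H = max(EF_B=2, EF_F=12) = 12; EF_H = 12+3 = 15
ES_I = max(EF_D=8, EF_E=19, EF_G=14, EF_H=15) = 19; EF_I = 19+4 = 23
Expected project duration μ = 23 hours. Critical path: A → E → I.

23 hours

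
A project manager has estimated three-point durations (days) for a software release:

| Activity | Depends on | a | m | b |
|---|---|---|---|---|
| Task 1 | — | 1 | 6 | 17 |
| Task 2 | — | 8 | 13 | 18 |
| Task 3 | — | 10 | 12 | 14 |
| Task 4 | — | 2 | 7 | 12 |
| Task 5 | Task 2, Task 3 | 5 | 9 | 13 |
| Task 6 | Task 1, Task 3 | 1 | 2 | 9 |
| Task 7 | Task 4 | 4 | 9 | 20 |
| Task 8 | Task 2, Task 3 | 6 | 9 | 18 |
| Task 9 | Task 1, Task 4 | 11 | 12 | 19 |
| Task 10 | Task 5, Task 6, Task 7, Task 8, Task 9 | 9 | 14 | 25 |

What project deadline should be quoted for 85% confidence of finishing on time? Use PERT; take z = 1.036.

te_Task 1 = (1 + 4·6 + 17)/6 = 42/6 = 7; σ²_Task 1 = ((17−1)/6)² = 7.111
te_Task 2 = (8 + 4·13 + 18)/6 = 78/6 = 13; σ²_Task 2 = ((18−8)/6)² = 2.778
te_Task 3 = (10 + 4·12 + 14)/6 = 72/6 = 12; σ²_Task 3 = ((14−10)/6)² = 0.444
te_Task 4 = (2 + 4·7 + 12)/6 = 42/6 = 7; σ²_Task 4 = ((12−2)/6)² = 2.778
te_Task 5 = (5 + 4·9 + 13)/6 = 54/6 = 9; σ²_Task 5 = ((13−5)/6)² = 1.778
te_Task 6 = (1 + 4·2 + 9)/6 = 18/6 = 3; σ²_Task 6 = ((9−1)/6)² = 1.778
te_Task 7 = (4 + 4·9 + 20)/6 = 60/6 = 10; σ²_Task 7 = ((20−4)/6)² = 7.111
te_Task 8 = (6 + 4·9 + 18)/6 = 60/6 = 10; σ²_Task 8 = ((18−6)/6)² = 4.000
te_Task 9 = (11 + 4·12 + 19)/6 = 78/6 = 13; σ²_Task 9 = ((19−11)/6)² = 1.778
te_Task 10 = (9 + 4·14 + 25)/6 = 90/6 = 15; σ²_Task 10 = ((25−9)/6)² = 7.111

Forward pass:
ES_Task 1 = 0; EF_Task 1 = 7
ES_Task 2 = 0; EF_Task 2 = 13
ES_Task 3 = 0; EF_Task 3 = 12
ES_Task 4 = 0; EF_Task 4 = 7
ES_Task 5 = max(EF_Task 2=13, EF_Task 3=12) = 13; EF_Task 5 = 13+9 = 22
ES_Task 6 = max(EF_Task 1=7, EF_Task 3=12) = 12; EF_Task 6 = 12+3 = 15
ES_Task 7 = 7; EF_Task 7 = 7+10 = 17
ES_Task 8 = max(EF_Task 2=13, EF_Task 3=12) = 13; EF_Task 8 = 13+10 = 23
ES_Task 9 = max(EF_Task 1=7, EF_Task 4=7) = 7; EF_Task 9 = 7+13 = 20
ES_Task 10 = max(EF_Task 5=22, EF_Task 6=15, EF_Task 7=17, EF_Task 8=23, EF_Task 9=20) = 23; EF_Task 10 = 23+15 = 38
Expected project duration μ = 38 days. Critical path: Task 2 → Task 8 → Task 10.

Variance along critical path = 2.778 + 4.000 + 7.111 = 13.889; σ = 3.727 days.
D = μ + z·σ = 38 + 1.036·3.727 = 41.9 days

41.9 days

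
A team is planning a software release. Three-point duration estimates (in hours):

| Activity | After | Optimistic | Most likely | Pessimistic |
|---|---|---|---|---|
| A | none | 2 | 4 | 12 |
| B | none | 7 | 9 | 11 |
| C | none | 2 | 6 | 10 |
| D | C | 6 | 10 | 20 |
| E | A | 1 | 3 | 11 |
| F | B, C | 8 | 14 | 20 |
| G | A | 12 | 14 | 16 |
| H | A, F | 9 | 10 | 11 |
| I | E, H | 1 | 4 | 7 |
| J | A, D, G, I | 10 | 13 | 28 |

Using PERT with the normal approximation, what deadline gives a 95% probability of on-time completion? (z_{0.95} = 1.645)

58.3 hours

te_A = (2 + 4·4 + 12)/6 = 30/6 = 5; σ²_A = ((12−2)/6)² = 2.778
te_B = (7 + 4·9 + 11)/6 = 54/6 = 9; σ²_B = ((11−7)/6)² = 0.444
te_C = (2 + 4·6 + 10)/6 = 36/6 = 6; σ²_C = ((10−2)/6)² = 1.778
te_D = (6 + 4·10 + 20)/6 = 66/6 = 11; σ²_D = ((20−6)/6)² = 5.444
te_E = (1 + 4·3 + 11)/6 = 24/6 = 4; σ²_E = ((11−1)/6)² = 2.778
te_F = (8 + 4·14 + 20)/6 = 84/6 = 14; σ²_F = ((20−8)/6)² = 4.000
te_G = (12 + 4·14 + 16)/6 = 84/6 = 14; σ²_G = ((16−12)/6)² = 0.444
te_H = (9 + 4·10 + 11)/6 = 60/6 = 10; σ²_H = ((11−9)/6)² = 0.111
te_I = (1 + 4·4 + 7)/6 = 24/6 = 4; σ²_I = ((7−1)/6)² = 1.000
te_J = (10 + 4·13 + 28)/6 = 90/6 = 15; σ²_J = ((28−10)/6)² = 9.000

Forward pass:
ES_A = 0; EF_A = 5
ES_B = 0; EF_B = 9
ES_C = 0; EF_C = 6
ES_D = 6; EF_D = 6+11 = 17
ES_E = 5; EF_E = 5+4 = 9
ES_F = max(EF_B=9, EF_C=6) = 9; EF_F = 9+14 = 23
ES_G = 5; EF_G = 5+14 = 19
ES_H = max(EF_A=5, EF_F=23) = 23; EF_H = 23+10 = 33
ES_I = max(EF_E=9, EF_H=33) = 33; EF_I = 33+4 = 37
ES_J = max(EF_A=5, EF_D=17, EF_G=19, EF_I=37) = 37; EF_J = 37+15 = 52
Expected project duration μ = 52 hours. Critical path: B → F → H → I → J.

Variance along critical path = 0.444 + 4.000 + 0.111 + 1.000 + 9.000 = 14.556; σ = 3.815 hours.
D = μ + z·σ = 52 + 1.645·3.815 = 58.3 hours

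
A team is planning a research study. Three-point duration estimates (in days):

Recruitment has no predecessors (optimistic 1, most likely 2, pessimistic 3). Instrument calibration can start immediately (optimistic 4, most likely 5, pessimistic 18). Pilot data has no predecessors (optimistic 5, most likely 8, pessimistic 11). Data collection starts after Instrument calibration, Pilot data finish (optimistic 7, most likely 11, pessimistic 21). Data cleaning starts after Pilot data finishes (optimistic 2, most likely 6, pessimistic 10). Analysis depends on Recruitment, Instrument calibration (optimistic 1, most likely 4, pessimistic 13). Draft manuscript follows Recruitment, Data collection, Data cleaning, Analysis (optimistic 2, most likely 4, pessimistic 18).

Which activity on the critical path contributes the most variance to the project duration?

Draft manuscript

te_Recruitment = (1 + 4·2 + 3)/6 = 12/6 = 2; σ²_Recruitment = ((3−1)/6)² = 0.111
te_Instrument calibration = (4 + 4·5 + 18)/6 = 42/6 = 7; σ²_Instrument calibration = ((18−4)/6)² = 5.444
te_Pilot data = (5 + 4·8 + 11)/6 = 48/6 = 8; σ²_Pilot data = ((11−5)/6)² = 1.000
te_Data collection = (7 + 4·11 + 21)/6 = 72/6 = 12; σ²_Data collection = ((21−7)/6)² = 5.444
te_Data cleaning = (2 + 4·6 + 10)/6 = 36/6 = 6; σ²_Data cleaning = ((10−2)/6)² = 1.778
te_Analysis = (1 + 4·4 + 13)/6 = 30/6 = 5; σ²_Analysis = ((13−1)/6)² = 4.000
te_Draft manuscript = (2 + 4·4 + 18)/6 = 36/6 = 6; σ²_Draft manuscript = ((18−2)/6)² = 7.111

Forward pass:
ES_Recruitment = 0; EF_Recruitment = 2
ES_Instrument calibration = 0; EF_Instrument calibration = 7
ES_Pilot data = 0; EF_Pilot data = 8
ES_Data collection = max(EF_Instrument calibration=7, EF_Pilot data=8) = 8; EF_Data collection = 8+12 = 20
ES_Data cleaning = 8; EF_Data cleaning = 8+6 = 14
ES_Analysis = max(EF_Recruitment=2, EF_Instrument calibration=7) = 7; EF_Analysis = 7+5 = 12
ES_Draft manuscript = max(EF_Recruitment=2, EF_Data collection=20, EF_Data cleaning=14, EF_Analysis=12) = 20; EF_Draft manuscript = 20+6 = 26
Expected project duration μ = 26 days. Critical path: Pilot data → Data collection → Draft manuscript.

Variances on critical path: σ²_Pilot data=1.000, σ²_Data collection=5.444, σ²_Draft manuscript=7.111.
Largest is σ²_Draft manuscript = 7.111.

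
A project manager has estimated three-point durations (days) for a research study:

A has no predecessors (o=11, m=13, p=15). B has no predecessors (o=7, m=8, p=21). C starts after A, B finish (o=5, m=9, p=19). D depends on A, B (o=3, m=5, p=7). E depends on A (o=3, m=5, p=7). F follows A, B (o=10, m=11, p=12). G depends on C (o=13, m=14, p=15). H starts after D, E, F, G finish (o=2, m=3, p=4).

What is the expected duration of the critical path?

te_A = (11 + 4·13 + 15)/6 = 78/6 = 13
te_B = (7 + 4·8 + 21)/6 = 60/6 = 10
te_C = (5 + 4·9 + 19)/6 = 60/6 = 10
te_D = (3 + 4·5 + 7)/6 = 30/6 = 5
te_E = (3 + 4·5 + 7)/6 = 30/6 = 5
te_F = (10 + 4·11 + 12)/6 = 66/6 = 11
te_G = (13 + 4·14 + 15)/6 = 84/6 = 14
te_H = (2 + 4·3 + 4)/6 = 18/6 = 3

Forward pass:
ES_A = 0; EF_A = 13
ES_B = 0; EF_B = 10
ES_C = max(EF_A=13, EF_B=10) = 13; EF_C = 13+10 = 23
ES_D = max(EF_A=13, EF_B=10) = 13; EF_D = 13+5 = 18
ES_E = 13; EF_E = 13+5 = 18
ES_F = max(EF_A=13, EF_B=10) = 13; EF_F = 13+11 = 24
ES_G = 23; EF_G = 23+14 = 37
ES_H = max(EF_D=18, EF_E=18, EF_F=24, EF_G=37) = 37; EF_H = 37+3 = 40
Expected project duration μ = 40 days. Critical path: A → C → G → H.

40 days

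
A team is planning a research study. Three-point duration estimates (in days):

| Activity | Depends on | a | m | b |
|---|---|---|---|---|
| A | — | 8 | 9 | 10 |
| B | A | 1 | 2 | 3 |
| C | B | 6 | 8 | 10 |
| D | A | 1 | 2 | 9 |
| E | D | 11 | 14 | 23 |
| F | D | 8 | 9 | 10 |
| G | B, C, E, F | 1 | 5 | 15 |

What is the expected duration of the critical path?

33 days

te_A = (8 + 4·9 + 10)/6 = 54/6 = 9
te_B = (1 + 4·2 + 3)/6 = 12/6 = 2
te_C = (6 + 4·8 + 10)/6 = 48/6 = 8
te_D = (1 + 4·2 + 9)/6 = 18/6 = 3
te_E = (11 + 4·14 + 23)/6 = 90/6 = 15
te_F = (8 + 4·9 + 10)/6 = 54/6 = 9
te_G = (1 + 4·5 + 15)/6 = 36/6 = 6

Forward pass:
ES_A = 0; EF_A = 9
ES_B = 9; EF_B = 9+2 = 11
ES_C = 11; EF_C = 11+8 = 19
ES_D = 9; EF_D = 9+3 = 12
ES_E = 12; EF_E = 12+15 = 27
ES_F = 12; EF_F = 12+9 = 21
ES_G = max(EF_B=11, EF_C=19, EF_E=27, EF_F=21) = 27; EF_G = 27+6 = 33
Expected project duration μ = 33 days. Critical path: A → D → E → G.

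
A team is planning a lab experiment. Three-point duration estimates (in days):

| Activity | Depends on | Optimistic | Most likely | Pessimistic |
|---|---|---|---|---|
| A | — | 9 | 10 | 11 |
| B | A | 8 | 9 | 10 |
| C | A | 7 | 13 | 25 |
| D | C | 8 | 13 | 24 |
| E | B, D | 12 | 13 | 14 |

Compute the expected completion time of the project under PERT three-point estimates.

te_A = (9 + 4·10 + 11)/6 = 60/6 = 10
te_B = (8 + 4·9 + 10)/6 = 54/6 = 9
te_C = (7 + 4·13 + 25)/6 = 84/6 = 14
te_D = (8 + 4·13 + 24)/6 = 84/6 = 14
te_E = (12 + 4·13 + 14)/6 = 78/6 = 13

Forward pass:
ES_A = 0; EF_A = 10
ES_B = 10; EF_B = 10+9 = 19
ES_C = 10; EF_C = 10+14 = 24
ES_D = 24; EF_D = 24+14 = 38
ES_E = max(EF_B=19, EF_D=38) = 38; EF_E = 38+13 = 51
Expected project duration μ = 51 days. Critical path: A → C → D → E.

51 days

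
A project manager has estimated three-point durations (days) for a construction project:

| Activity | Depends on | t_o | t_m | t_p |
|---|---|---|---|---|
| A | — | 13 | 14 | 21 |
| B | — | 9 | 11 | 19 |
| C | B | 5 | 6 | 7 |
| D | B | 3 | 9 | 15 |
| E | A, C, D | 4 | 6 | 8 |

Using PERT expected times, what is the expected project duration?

27 days

te_A = (13 + 4·14 + 21)/6 = 90/6 = 15
te_B = (9 + 4·11 + 19)/6 = 72/6 = 12
te_C = (5 + 4·6 + 7)/6 = 36/6 = 6
te_D = (3 + 4·9 + 15)/6 = 54/6 = 9
te_E = (4 + 4·6 + 8)/6 = 36/6 = 6

Forward pass:
ES_A = 0; EF_A = 15
ES_B = 0; EF_B = 12
ES_C = 12; EF_C = 12+6 = 18
ES_D = 12; EF_D = 12+9 = 21
ES_E = max(EF_A=15, EF_C=18, EF_D=21) = 21; EF_E = 21+6 = 27
Expected project duration μ = 27 days. Critical path: B → D → E.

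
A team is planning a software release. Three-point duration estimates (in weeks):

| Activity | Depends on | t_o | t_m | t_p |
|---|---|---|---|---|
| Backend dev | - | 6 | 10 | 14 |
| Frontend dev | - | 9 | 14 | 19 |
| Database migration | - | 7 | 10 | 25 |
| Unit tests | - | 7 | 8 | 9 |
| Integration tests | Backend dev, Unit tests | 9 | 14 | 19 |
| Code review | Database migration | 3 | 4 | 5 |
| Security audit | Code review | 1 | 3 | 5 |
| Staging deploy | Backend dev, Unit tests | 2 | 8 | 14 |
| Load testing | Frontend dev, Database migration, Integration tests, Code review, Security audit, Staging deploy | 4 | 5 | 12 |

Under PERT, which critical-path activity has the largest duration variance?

Integration tests

te_Backend dev = (6 + 4·10 + 14)/6 = 60/6 = 10; σ²_Backend dev = ((14−6)/6)² = 1.778
te_Frontend dev = (9 + 4·14 + 19)/6 = 84/6 = 14; σ²_Frontend dev = ((19−9)/6)² = 2.778
te_Database migration = (7 + 4·10 + 25)/6 = 72/6 = 12; σ²_Database migration = ((25−7)/6)² = 9.000
te_Unit tests = (7 + 4·8 + 9)/6 = 48/6 = 8; σ²_Unit tests = ((9−7)/6)² = 0.111
te_Integration tests = (9 + 4·14 + 19)/6 = 84/6 = 14; σ²_Integration tests = ((19−9)/6)² = 2.778
te_Code review = (3 + 4·4 + 5)/6 = 24/6 = 4; σ²_Code review = ((5−3)/6)² = 0.111
te_Security audit = (1 + 4·3 + 5)/6 = 18/6 = 3; σ²_Security audit = ((5−1)/6)² = 0.444
te_Staging deploy = (2 + 4·8 + 14)/6 = 48/6 = 8; σ²_Staging deploy = ((14−2)/6)² = 4.000
te_Load testing = (4 + 4·5 + 12)/6 = 36/6 = 6; σ²_Load testing = ((12−4)/6)² = 1.778

Forward pass:
ES_Backend dev = 0; EF_Backend dev = 10
ES_Frontend dev = 0; EF_Frontend dev = 14
ES_Database migration = 0; EF_Database migration = 12
ES_Unit tests = 0; EF_Unit tests = 8
ES_Integration tests = max(EF_Backend dev=10, EF_Unit tests=8) = 10; EF_Integration tests = 10+14 = 24
ES_Code review = 12; EF_Code review = 12+4 = 16
ES_Security audit = 16; EF_Security audit = 16+3 = 19
ES_Staging deploy = max(EF_Backend dev=10, EF_Unit tests=8) = 10; EF_Staging deploy = 10+8 = 18
ES_Load testing = max(EF_Frontend dev=14, EF_Database migration=12, EF_Integration tests=24, EF_Code review=16, EF_Security audit=19, EF_Staging deploy=18) = 24; EF_Load testing = 24+6 = 30
Expected project duration μ = 30 weeks. Critical path: Backend dev → Integration tests → Load testing.

Variances on critical path: σ²_Backend dev=1.778, σ²_Integration tests=2.778, σ²_Load testing=1.778.
Largest is σ²_Integration tests = 2.778.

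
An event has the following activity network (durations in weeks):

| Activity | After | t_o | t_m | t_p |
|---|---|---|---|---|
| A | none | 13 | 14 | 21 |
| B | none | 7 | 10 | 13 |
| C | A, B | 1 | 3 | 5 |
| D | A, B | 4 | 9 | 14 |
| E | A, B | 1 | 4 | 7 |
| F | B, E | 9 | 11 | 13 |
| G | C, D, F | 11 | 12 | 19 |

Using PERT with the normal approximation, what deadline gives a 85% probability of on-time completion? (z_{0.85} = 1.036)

te_A = (13 + 4·14 + 21)/6 = 90/6 = 15; σ²_A = ((21−13)/6)² = 1.778
te_B = (7 + 4·10 + 13)/6 = 60/6 = 10; σ²_B = ((13−7)/6)² = 1.000
te_C = (1 + 4·3 + 5)/6 = 18/6 = 3; σ²_C = ((5−1)/6)² = 0.444
te_D = (4 + 4·9 + 14)/6 = 54/6 = 9; σ²_D = ((14−4)/6)² = 2.778
te_E = (1 + 4·4 + 7)/6 = 24/6 = 4; σ²_E = ((7−1)/6)² = 1.000
te_F = (9 + 4·11 + 13)/6 = 66/6 = 11; σ²_F = ((13−9)/6)² = 0.444
te_G = (11 + 4·12 + 19)/6 = 78/6 = 13; σ²_G = ((19−11)/6)² = 1.778

Forward pass:
ES_A = 0; EF_A = 15
ES_B = 0; EF_B = 10
ES_C = max(EF_A=15, EF_B=10) = 15; EF_C = 15+3 = 18
ES_D = max(EF_A=15, EF_B=10) = 15; EF_D = 15+9 = 24
ES_E = max(EF_A=15, EF_B=10) = 15; EF_E = 15+4 = 19
ES_F = max(EF_B=10, EF_E=19) = 19; EF_F = 19+11 = 30
ES_G = max(EF_C=18, EF_D=24, EF_F=30) = 30; EF_G = 30+13 = 43
Expected project duration μ = 43 weeks. Critical path: A → E → F → G.

Variance along critical path = 1.778 + 1.000 + 0.444 + 1.778 = 5.000; σ = 2.236 weeks.
D = μ + z·σ = 43 + 1.036·2.236 = 45.3 weeks

45.3 weeks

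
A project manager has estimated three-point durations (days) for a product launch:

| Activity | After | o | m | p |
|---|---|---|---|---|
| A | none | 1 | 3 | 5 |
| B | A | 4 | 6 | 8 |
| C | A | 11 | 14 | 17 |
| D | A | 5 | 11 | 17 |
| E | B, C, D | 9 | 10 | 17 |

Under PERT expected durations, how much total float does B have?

8 days

te_A = (1 + 4·3 + 5)/6 = 18/6 = 3
te_B = (4 + 4·6 + 8)/6 = 36/6 = 6
te_C = (11 + 4·14 + 17)/6 = 84/6 = 14
te_D = (5 + 4·11 + 17)/6 = 66/6 = 11
te_E = (9 + 4·10 + 17)/6 = 66/6 = 11

Forward pass:
ES_A = 0; EF_A = 3
ES_B = 3; EF_B = 3+6 = 9
ES_C = 3; EF_C = 3+14 = 17
ES_D = 3; EF_D = 3+11 = 14
ES_E = max(EF_B=9, EF_C=17, EF_D=14) = 17; EF_E = 17+11 = 28
Expected project duration μ = 28 days. Critical path: A → C → E.

Backward pass:
LF_E = 28; LS_E = 28−11 = 17
LF_D = LS_E = 17; LS_D = 17−11 = 6
LF_C = LS_E = 17; LS_C = 17−14 = 3
LF_B = LS_E = 17; LS_B = 17−6 = 11
LF_A = min(LS_B=11, LS_C=3, LS_D=6) = 3; LS_A = 3−3 = 0
Slack_B = LS_B − ES_B = 11 − 3 = 8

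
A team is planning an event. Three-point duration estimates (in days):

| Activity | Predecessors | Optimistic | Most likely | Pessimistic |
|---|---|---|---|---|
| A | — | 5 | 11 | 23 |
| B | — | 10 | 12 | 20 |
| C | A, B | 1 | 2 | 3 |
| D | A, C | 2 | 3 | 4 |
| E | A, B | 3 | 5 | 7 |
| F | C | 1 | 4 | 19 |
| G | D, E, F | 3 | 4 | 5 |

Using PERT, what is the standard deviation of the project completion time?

te_A = (5 + 4·11 + 23)/6 = 72/6 = 12; σ²_A = ((23−5)/6)² = 9.000
te_B = (10 + 4·12 + 20)/6 = 78/6 = 13; σ²_B = ((20−10)/6)² = 2.778
te_C = (1 + 4·2 + 3)/6 = 12/6 = 2; σ²_C = ((3−1)/6)² = 0.111
te_D = (2 + 4·3 + 4)/6 = 18/6 = 3; σ²_D = ((4−2)/6)² = 0.111
te_E = (3 + 4·5 + 7)/6 = 30/6 = 5; σ²_E = ((7−3)/6)² = 0.444
te_F = (1 + 4·4 + 19)/6 = 36/6 = 6; σ²_F = ((19−1)/6)² = 9.000
te_G = (3 + 4·4 + 5)/6 = 24/6 = 4; σ²_G = ((5−3)/6)² = 0.111

Forward pass:
ES_A = 0; EF_A = 12
ES_B = 0; EF_B = 13
ES_C = max(EF_A=12, EF_B=13) = 13; EF_C = 13+2 = 15
ES_D = max(EF_A=12, EF_C=15) = 15; EF_D = 15+3 = 18
ES_E = max(EF_A=12, EF_B=13) = 13; EF_E = 13+5 = 18
ES_F = 15; EF_F = 15+6 = 21
ES_G = max(EF_D=18, EF_E=18, EF_F=21) = 21; EF_G = 21+4 = 25
Expected project duration μ = 25 days. Critical path: B → C → F → G.

Variance along critical path = 2.778 + 0.111 + 9.000 + 0.111 = 12.000
σ = √12.000 = 3.464 days

3.46 days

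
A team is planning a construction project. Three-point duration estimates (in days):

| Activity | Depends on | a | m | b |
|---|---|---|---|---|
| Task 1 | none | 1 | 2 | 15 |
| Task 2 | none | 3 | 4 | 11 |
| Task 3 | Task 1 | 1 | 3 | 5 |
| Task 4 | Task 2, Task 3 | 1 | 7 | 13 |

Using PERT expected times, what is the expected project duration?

14 days

te_Task 1 = (1 + 4·2 + 15)/6 = 24/6 = 4
te_Task 2 = (3 + 4·4 + 11)/6 = 30/6 = 5
te_Task 3 = (1 + 4·3 + 5)/6 = 18/6 = 3
te_Task 4 = (1 + 4·7 + 13)/6 = 42/6 = 7

Forward pass:
ES_Task 1 = 0; EF_Task 1 = 4
ES_Task 2 = 0; EF_Task 2 = 5
ES_Task 3 = 4; EF_Task 3 = 4+3 = 7
ES_Task 4 = max(EF_Task 2=5, EF_Task 3=7) = 7; EF_Task 4 = 7+7 = 14
Expected project duration μ = 14 days. Critical path: Task 1 → Task 3 → Task 4.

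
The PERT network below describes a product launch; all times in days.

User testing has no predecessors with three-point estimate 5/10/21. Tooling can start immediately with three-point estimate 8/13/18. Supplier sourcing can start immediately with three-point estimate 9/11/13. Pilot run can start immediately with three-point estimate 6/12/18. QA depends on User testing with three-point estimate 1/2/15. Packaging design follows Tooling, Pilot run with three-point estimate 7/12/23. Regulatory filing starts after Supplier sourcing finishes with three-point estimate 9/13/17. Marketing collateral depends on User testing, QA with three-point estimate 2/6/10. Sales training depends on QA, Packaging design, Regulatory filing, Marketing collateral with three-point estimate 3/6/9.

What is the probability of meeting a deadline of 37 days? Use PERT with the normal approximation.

0.935

te_User testing = (5 + 4·10 + 21)/6 = 66/6 = 11; σ²_User testing = ((21−5)/6)² = 7.111
te_Tooling = (8 + 4·13 + 18)/6 = 78/6 = 13; σ²_Tooling = ((18−8)/6)² = 2.778
te_Supplier sourcing = (9 + 4·11 + 13)/6 = 66/6 = 11; σ²_Supplier sourcing = ((13−9)/6)² = 0.444
te_Pilot run = (6 + 4·12 + 18)/6 = 72/6 = 12; σ²_Pilot run = ((18−6)/6)² = 4.000
te_QA = (1 + 4·2 + 15)/6 = 24/6 = 4; σ²_QA = ((15−1)/6)² = 5.444
te_Packaging design = (7 + 4·12 + 23)/6 = 78/6 = 13; σ²_Packaging design = ((23−7)/6)² = 7.111
te_Regulatory filing = (9 + 4·13 + 17)/6 = 78/6 = 13; σ²_Regulatory filing = ((17−9)/6)² = 1.778
te_Marketing collateral = (2 + 4·6 + 10)/6 = 36/6 = 6; σ²_Marketing collateral = ((10−2)/6)² = 1.778
te_Sales training = (3 + 4·6 + 9)/6 = 36/6 = 6; σ²_Sales training = ((9−3)/6)² = 1.000

Forward pass:
ES_User testing = 0; EF_User testing = 11
ES_Tooling = 0; EF_Tooling = 13
ES_Supplier sourcing = 0; EF_Supplier sourcing = 11
ES_Pilot run = 0; EF_Pilot run = 12
ES_QA = 11; EF_QA = 11+4 = 15
ES_Packaging design = max(EF_Tooling=13, EF_Pilot run=12) = 13; EF_Packaging design = 13+13 = 26
ES_Regulatory filing = 11; EF_Regulatory filing = 11+13 = 24
ES_Marketing collateral = max(EF_User testing=11, EF_QA=15) = 15; EF_Marketing collateral = 15+6 = 21
ES_Sales training = max(EF_QA=15, EF_Packaging design=26, EF_Regulatory filing=24, EF_Marketing collateral=21) = 26; EF_Sales training = 26+6 = 32
Expected project duration μ = 32 days. Critical path: Tooling → Packaging design → Sales training.

Variance along critical path = 2.778 + 7.111 + 1.000 = 10.889; σ = √10.889 = 3.300 days.
Z = (37 − 32) / 3.300 = 1.515
P(T ≤ 37) = Φ(1.515) ≈ 0.935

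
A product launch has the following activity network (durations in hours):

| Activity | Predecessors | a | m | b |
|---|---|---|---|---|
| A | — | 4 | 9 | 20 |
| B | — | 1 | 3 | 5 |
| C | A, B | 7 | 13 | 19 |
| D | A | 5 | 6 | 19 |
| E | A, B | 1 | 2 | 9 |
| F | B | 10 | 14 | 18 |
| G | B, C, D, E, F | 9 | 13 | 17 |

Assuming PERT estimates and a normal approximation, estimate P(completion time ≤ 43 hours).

te_A = (4 + 4·9 + 20)/6 = 60/6 = 10; σ²_A = ((20−4)/6)² = 7.111
te_B = (1 + 4·3 + 5)/6 = 18/6 = 3; σ²_B = ((5−1)/6)² = 0.444
te_C = (7 + 4·13 + 19)/6 = 78/6 = 13; σ²_C = ((19−7)/6)² = 4.000
te_D = (5 + 4·6 + 19)/6 = 48/6 = 8; σ²_D = ((19−5)/6)² = 5.444
te_E = (1 + 4·2 + 9)/6 = 18/6 = 3; σ²_E = ((9−1)/6)² = 1.778
te_F = (10 + 4·14 + 18)/6 = 84/6 = 14; σ²_F = ((18−10)/6)² = 1.778
te_G = (9 + 4·13 + 17)/6 = 78/6 = 13; σ²_G = ((17−9)/6)² = 1.778

Forward pass:
ES_A = 0; EF_A = 10
ES_B = 0; EF_B = 3
ES_C = max(EF_A=10, EF_B=3) = 10; EF_C = 10+13 = 23
ES_D = 10; EF_D = 10+8 = 18
ES_E = max(EF_A=10, EF_B=3) = 10; EF_E = 10+3 = 13
ES_F = 3; EF_F = 3+14 = 17
ES_G = max(EF_B=3, EF_C=23, EF_D=18, EF_E=13, EF_F=17) = 23; EF_G = 23+13 = 36
Expected project duration μ = 36 hours. Critical path: A → C → G.

Variance along critical path = 7.111 + 4.000 + 1.778 = 12.889; σ = √12.889 = 3.590 hours.
Z = (43 − 36) / 3.590 = 1.950
P(T ≤ 43) = Φ(1.950) ≈ 0.974

0.974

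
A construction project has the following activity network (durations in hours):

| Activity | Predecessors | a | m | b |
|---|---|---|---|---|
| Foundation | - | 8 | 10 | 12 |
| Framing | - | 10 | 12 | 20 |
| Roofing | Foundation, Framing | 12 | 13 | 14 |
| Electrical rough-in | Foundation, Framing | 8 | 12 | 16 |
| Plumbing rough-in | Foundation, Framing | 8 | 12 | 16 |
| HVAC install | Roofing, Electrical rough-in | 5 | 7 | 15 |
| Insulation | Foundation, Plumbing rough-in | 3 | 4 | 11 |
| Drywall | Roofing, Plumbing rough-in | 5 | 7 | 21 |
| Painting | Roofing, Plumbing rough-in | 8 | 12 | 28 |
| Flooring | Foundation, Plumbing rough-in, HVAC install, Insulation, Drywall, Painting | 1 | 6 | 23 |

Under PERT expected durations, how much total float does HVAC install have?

te_Foundation = (8 + 4·10 + 12)/6 = 60/6 = 10
te_Framing = (10 + 4·12 + 20)/6 = 78/6 = 13
te_Roofing = (12 + 4·13 + 14)/6 = 78/6 = 13
te_Electrical rough-in = (8 + 4·12 + 16)/6 = 72/6 = 12
te_Plumbing rough-in = (8 + 4·12 + 16)/6 = 72/6 = 12
te_HVAC install = (5 + 4·7 + 15)/6 = 48/6 = 8
te_Insulation = (3 + 4·4 + 11)/6 = 30/6 = 5
te_Drywall = (5 + 4·7 + 21)/6 = 54/6 = 9
te_Painting = (8 + 4·12 + 28)/6 = 84/6 = 14
te_Flooring = (1 + 4·6 + 23)/6 = 48/6 = 8

Forward pass:
ES_Foundation = 0; EF_Foundation = 10
ES_Framing = 0; EF_Framing = 13
ES_Roofing = max(EF_Foundation=10, EF_Framing=13) = 13; EF_Roofing = 13+13 = 26
ES_Electrical rough-in = max(EF_Foundation=10, EF_Framing=13) = 13; EF_Electrical rough-in = 13+12 = 25
ES_Plumbing rough-in = max(EF_Foundation=10, EF_Framing=13) = 13; EF_Plumbing rough-in = 13+12 = 25
ES_HVAC install = max(EF_Roofing=26, EF_Electrical rough-in=25) = 26; EF_HVAC install = 26+8 = 34
ES_Insulation = max(EF_Foundation=10, EF_Plumbing rough-in=25) = 25; EF_Insulation = 25+5 = 30
ES_Drywall = max(EF_Roofing=26, EF_Plumbing rough-in=25) = 26; EF_Drywall = 26+9 = 35
ES_Painting = max(EF_Roofing=26, EF_Plumbing rough-in=25) = 26; EF_Painting = 26+14 = 40
ES_Flooring = max(EF_Foundation=10, EF_Plumbing rough-in=25, EF_HVAC install=34, EF_Insulation=30, EF_Drywall=35, EF_Painting=40) = 40; EF_Flooring = 40+8 = 48
Expected project duration μ = 48 hours. Critical path: Framing → Roofing → Painting → Flooring.

Backward pass:
LF_Flooring = 48; LS_Flooring = 48−8 = 40
LF_Painting = LS_Flooring = 40; LS_Painting = 40−14 = 26
LF_Drywall = LS_Flooring = 40; LS_Drywall = 40−9 = 31
LF_Insulation = LS_Flooring = 40; LS_Insulation = 40−5 = 35
LF_HVAC install = LS_Flooring = 40; LS_HVAC install = 40−8 = 32
LF_Plumbing rough-in = min(LS_Insulation=35, LS_Drywall=31, LS_Painting=26, LS_Flooring=40) = 26; LS_Plumbing rough-in = 26−12 = 14
LF_Electrical rough-in = LS_HVAC install = 32; LS_Electrical rough-in = 32−12 = 20
LF_Roofing = min(LS_HVAC install=32, LS_Drywall=31, LS_Painting=26) = 26; LS_Roofing = 26−13 = 13
LF_Framing = min(LS_Roofing=13, LS_Electrical rough-in=20, LS_Plumbing rough-in=14) = 13; LS_Framing = 13−13 = 0
LF_Foundation = min(LS_Roofing=13, LS_Electrical rough-in=20, LS_Plumbing rough-in=14, LS_Insulation=35, LS_Flooring=40) = 13; LS_Foundation = 13−10 = 3
Slack_HVAC install = LS_HVAC install − ES_HVAC install = 32 − 26 = 6

6 hours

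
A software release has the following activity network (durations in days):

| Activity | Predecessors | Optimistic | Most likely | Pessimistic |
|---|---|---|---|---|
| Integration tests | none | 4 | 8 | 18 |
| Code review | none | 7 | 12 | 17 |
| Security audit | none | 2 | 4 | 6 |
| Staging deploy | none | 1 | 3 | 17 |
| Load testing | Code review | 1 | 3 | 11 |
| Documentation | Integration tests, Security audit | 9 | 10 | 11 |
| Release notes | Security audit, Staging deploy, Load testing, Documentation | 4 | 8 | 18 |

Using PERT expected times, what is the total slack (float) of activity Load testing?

3 days

te_Integration tests = (4 + 4·8 + 18)/6 = 54/6 = 9
te_Code review = (7 + 4·12 + 17)/6 = 72/6 = 12
te_Security audit = (2 + 4·4 + 6)/6 = 24/6 = 4
te_Staging deploy = (1 + 4·3 + 17)/6 = 30/6 = 5
te_Load testing = (1 + 4·3 + 11)/6 = 24/6 = 4
te_Documentation = (9 + 4·10 + 11)/6 = 60/6 = 10
te_Release notes = (4 + 4·8 + 18)/6 = 54/6 = 9

Forward pass:
ES_Integration tests = 0; EF_Integration tests = 9
ES_Code review = 0; EF_Code review = 12
ES_Security audit = 0; EF_Security audit = 4
ES_Staging deploy = 0; EF_Staging deploy = 5
ES_Load testing = 12; EF_Load testing = 12+4 = 16
ES_Documentation = max(EF_Integration tests=9, EF_Security audit=4) = 9; EF_Documentation = 9+10 = 19
ES_Release notes = max(EF_Security audit=4, EF_Staging deploy=5, EF_Load testing=16, EF_Documentation=19) = 19; EF_Release notes = 19+9 = 28
Expected project duration μ = 28 days. Critical path: Integration tests → Documentation → Release notes.

Backward pass:
LF_Release notes = 28; LS_Release notes = 28−9 = 19
LF_Documentation = LS_Release notes = 19; LS_Documentation = 19−10 = 9
LF_Load testing = LS_Release notes = 19; LS_Load testing = 19−4 = 15
LF_Staging deploy = LS_Release notes = 19; LS_Staging deploy = 19−5 = 14
LF_Security audit = min(LS_Documentation=9, LS_Release notes=19) = 9; LS_Security audit = 9−4 = 5
LF_Code review = LS_Load testing = 15; LS_Code review = 15−12 = 3
LF_Integration tests = LS_Documentation = 9; LS_Integration tests = 9−9 = 0
Slack_Load testing = LS_Load testing − ES_Load testing = 15 − 12 = 3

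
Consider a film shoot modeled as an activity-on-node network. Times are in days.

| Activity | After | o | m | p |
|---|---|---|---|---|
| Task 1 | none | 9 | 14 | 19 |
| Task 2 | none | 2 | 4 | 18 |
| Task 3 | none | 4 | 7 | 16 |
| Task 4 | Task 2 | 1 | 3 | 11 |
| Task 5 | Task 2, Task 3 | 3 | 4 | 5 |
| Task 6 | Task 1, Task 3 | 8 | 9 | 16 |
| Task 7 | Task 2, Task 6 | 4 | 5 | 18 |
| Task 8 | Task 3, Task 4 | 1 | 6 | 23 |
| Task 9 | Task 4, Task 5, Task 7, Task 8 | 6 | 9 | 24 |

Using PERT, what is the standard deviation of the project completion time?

4.36 days

te_Task 1 = (9 + 4·14 + 19)/6 = 84/6 = 14; σ²_Task 1 = ((19−9)/6)² = 2.778
te_Task 2 = (2 + 4·4 + 18)/6 = 36/6 = 6; σ²_Task 2 = ((18−2)/6)² = 7.111
te_Task 3 = (4 + 4·7 + 16)/6 = 48/6 = 8; σ²_Task 3 = ((16−4)/6)² = 4.000
te_Task 4 = (1 + 4·3 + 11)/6 = 24/6 = 4; σ²_Task 4 = ((11−1)/6)² = 2.778
te_Task 5 = (3 + 4·4 + 5)/6 = 24/6 = 4; σ²_Task 5 = ((5−3)/6)² = 0.111
te_Task 6 = (8 + 4·9 + 16)/6 = 60/6 = 10; σ²_Task 6 = ((16−8)/6)² = 1.778
te_Task 7 = (4 + 4·5 + 18)/6 = 42/6 = 7; σ²_Task 7 = ((18−4)/6)² = 5.444
te_Task 8 = (1 + 4·6 + 23)/6 = 48/6 = 8; σ²_Task 8 = ((23−1)/6)² = 13.444
te_Task 9 = (6 + 4·9 + 24)/6 = 66/6 = 11; σ²_Task 9 = ((24−6)/6)² = 9.000

Forward pass:
ES_Task 1 = 0; EF_Task 1 = 14
ES_Task 2 = 0; EF_Task 2 = 6
ES_Task 3 = 0; EF_Task 3 = 8
ES_Task 4 = 6; EF_Task 4 = 6+4 = 10
ES_Task 5 = max(EF_Task 2=6, EF_Task 3=8) = 8; EF_Task 5 = 8+4 = 12
ES_Task 6 = max(EF_Task 1=14, EF_Task 3=8) = 14; EF_Task 6 = 14+10 = 24
ES_Task 7 = max(EF_Task 2=6, EF_Task 6=24) = 24; EF_Task 7 = 24+7 = 31
ES_Task 8 = max(EF_Task 3=8, EF_Task 4=10) = 10; EF_Task 8 = 10+8 = 18
ES_Task 9 = max(EF_Task 4=10, EF_Task 5=12, EF_Task 7=31, EF_Task 8=18) = 31; EF_Task 9 = 31+11 = 42
Expected project duration μ = 42 days. Critical path: Task 1 → Task 6 → Task 7 → Task 9.

Variance along critical path = 2.778 + 1.778 + 5.444 + 9.000 = 19.000
σ = √19.000 = 4.359 days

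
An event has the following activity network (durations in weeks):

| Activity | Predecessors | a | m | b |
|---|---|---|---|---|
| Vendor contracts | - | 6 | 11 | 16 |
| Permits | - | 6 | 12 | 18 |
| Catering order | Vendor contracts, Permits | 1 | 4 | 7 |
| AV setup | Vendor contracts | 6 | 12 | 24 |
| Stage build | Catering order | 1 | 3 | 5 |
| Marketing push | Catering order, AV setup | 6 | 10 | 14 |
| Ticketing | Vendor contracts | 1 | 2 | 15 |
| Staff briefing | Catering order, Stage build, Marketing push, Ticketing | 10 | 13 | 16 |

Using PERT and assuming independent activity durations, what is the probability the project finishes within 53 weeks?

0.942

te_Vendor contracts = (6 + 4·11 + 16)/6 = 66/6 = 11; σ²_Vendor contracts = ((16−6)/6)² = 2.778
te_Permits = (6 + 4·12 + 18)/6 = 72/6 = 12; σ²_Permits = ((18−6)/6)² = 4.000
te_Catering order = (1 + 4·4 + 7)/6 = 24/6 = 4; σ²_Catering order = ((7−1)/6)² = 1.000
te_AV setup = (6 + 4·12 + 24)/6 = 78/6 = 13; σ²_AV setup = ((24−6)/6)² = 9.000
te_Stage build = (1 + 4·3 + 5)/6 = 18/6 = 3; σ²_Stage build = ((5−1)/6)² = 0.444
te_Marketing push = (6 + 4·10 + 14)/6 = 60/6 = 10; σ²_Marketing push = ((14−6)/6)² = 1.778
te_Ticketing = (1 + 4·2 + 15)/6 = 24/6 = 4; σ²_Ticketing = ((15−1)/6)² = 5.444
te_Staff briefing = (10 + 4·13 + 16)/6 = 78/6 = 13; σ²_Staff briefing = ((16−10)/6)² = 1.000

Forward pass:
ES_Vendor contracts = 0; EF_Vendor contracts = 11
ES_Permits = 0; EF_Permits = 12
ES_Catering order = max(EF_Vendor contracts=11, EF_Permits=12) = 12; EF_Catering order = 12+4 = 16
ES_AV setup = 11; EF_AV setup = 11+13 = 24
ES_Stage build = 16; EF_Stage build = 16+3 = 19
ES_Marketing push = max(EF_Catering order=16, EF_AV setup=24) = 24; EF_Marketing push = 24+10 = 34
ES_Ticketing = 11; EF_Ticketing = 11+4 = 15
ES_Staff briefing = max(EF_Catering order=16, EF_Stage build=19, EF_Marketing push=34, EF_Ticketing=15) = 34; EF_Staff briefing = 34+13 = 47
Expected project duration μ = 47 weeks. Critical path: Vendor contracts → AV setup → Marketing push → Staff briefing.

Variance along critical path = 2.778 + 9.000 + 1.778 + 1.000 = 14.556; σ = √14.556 = 3.815 weeks.
Z = (53 − 47) / 3.815 = 1.573
P(T ≤ 53) = Φ(1.573) ≈ 0.942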